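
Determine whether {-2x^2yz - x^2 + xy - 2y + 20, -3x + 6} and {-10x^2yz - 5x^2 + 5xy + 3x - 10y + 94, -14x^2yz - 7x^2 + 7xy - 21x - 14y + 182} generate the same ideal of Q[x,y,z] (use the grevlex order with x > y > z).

Yes, the ideals are equal.

Since reduced Gröbner bases are canonical representatives of ideals under a given ordering, it suffices to compute and compare them.
Buchberger on the first generating set:
f_1 = -2x^2yz - x^2 + xy - 2y + 20, LT = x^2yz.
f_2 = -3x + 6, LT = x.

S(f_1,f_2): lcm = x^2yz. S = 2xyz + 1/2x^2 - 1/2xy + y - 10.
  leading term xyz: subtract (-2/3yz)·f_2 from 2xyz + 1/2x^2 - 1/2xy + y - 10 → 1/2x^2 - 1/2xy + 4yz + y - 10
  leading term x^2: subtract (-1/6x)·f_2 from 1/2x^2 - 1/2xy + 4yz + y - 10 → -1/2xy + 4yz + x + y - 10
  leading term xy: subtract (1/6y)·f_2 from -1/2xy + 4yz + x + y - 10 → 4yz + x - 10
  leading term yz: no divisor's leading term divides it; move 4yz to the remainder.
  leading term x: subtract (-1/3)·f_2 from x - 10 → -8
  leading term 1: no divisor's leading term divides it; move -8 to the remainder.
  remainder 4yz - 8 ≠ 0; add g_3 = 4yz - 8 to the basis.

S(f_1,g_3): lcm = x^2yz. S = 5/2x^2 - 1/2xy + y - 10.
  leading term x^2: subtract (-5/6x)·f_2 from 5/2x^2 - 1/2xy + y - 10 → -1/2xy + 5x + y - 10
  leading term xy: subtract (1/6y)·f_2 from -1/2xy + 5x + y - 10 → 5x - 10
  leading term x: subtract (-5/3)·f_2 from 5x - 10 → 0
  remainder 0.

S(f_2,g_3): leading monomials are coprime, so the S-polynomial reduces to 0 (Buchberger's first criterion).
Every S-polynomial of the final basis reduces to 0, so we have a Gröbner basis.
Inter-reduce: drop elements whose leading term is divisible by another's, tail-reduce, and make monic.
Reduced Gröbner basis: {yz - 2, x - 2}.

Buchberger on the second generating set:
h_1 = -10x^2yz - 5x^2 + 5xy + 3x - 10y + 94, LT = x^2yz.
h_2 = -14x^2yz - 7x^2 + 7xy - 21x - 14y + 182, LT = x^2yz.

S(h_1,h_2): lcm = x^2yz. S = -9/5x + 18/5.
  leading term x: no divisor's leading term divides it; move -9/5x to the remainder.
  leading term 1: no divisor's leading term divides it; move 18/5 to the remainder.
  remainder -9/5x + 18/5 ≠ 0; add k_3 = -9/5x + 18/5 to the basis.

S(h_1,k_3): lcm = x^2yz. S = 2xyz + 1/2x^2 - 1/2xy - 3/10x + y - 47/5.
  leading term xyz: subtract (-10/9yz)·k_3 from 2xyz + 1/2x^2 - 1/2xy - 3/10x + y - 47/5 → 1/2x^2 - 1/2xy + 4yz - 3/10x + y - 47/5
  leading term x^2: subtract (-5/18x)·k_3 from 1/2x^2 - 1/2xy + 4yz - 3/10x + y - 47/5 → -1/2xy + 4yz + 7/10x + y - 47/5
  leading term xy: subtract (5/18y)·k_3 from -1/2xy + 4yz + 7/10x + y - 47/5 → 4yz + 7/10x - 47/5
  leading term yz: no divisor's leading term divides it; move 4yz to the remainder.
  leading term x: subtract (-7/18)·k_3 from 7/10x - 47/5 → -8
  leading term 1: no divisor's leading term divides it; move -8 to the remainder.
  remainder 4yz - 8 ≠ 0; add k_4 = 4yz - 8 to the basis.

S(h_2,k_3): lcm = x^2yz. S = 2xyz + 1/2x^2 - 1/2xy + 3/2x + y - 13.
  leading term xyz: subtract (-10/9yz)·k_3 from 2xyz + 1/2x^2 - 1/2xy + 3/2x + y - 13 → 1/2x^2 - 1/2xy + 4yz + 3/2x + y - 13
  leading term x^2: subtract (-5/18x)·k_3 from 1/2x^2 - 1/2xy + 4yz + 3/2x + y - 13 → -1/2xy + 4yz + 5/2x + y - 13
  leading term xy: subtract (5/18y)·k_3 from -1/2xy + 4yz + 5/2x + y - 13 → 4yz + 5/2x - 13
  leading term yz: subtract (1)·k_4 from 4yz + 5/2x - 13 → 5/2x - 5
  leading term x: subtract (-25/18)·k_3 from 5/2x - 5 → 0
  remainder 0.

S(h_1,k_4): lcm = x^2yz. S = 5/2x^2 - 1/2xy - 3/10x + y - 47/5.
  leading term x^2: subtract (-25/18x)·k_3 from 5/2x^2 - 1/2xy - 3/10x + y - 47/5 → -1/2xy + 47/10x + y - 47/5
  leading term xy: subtract (5/18y)·k_3 from -1/2xy + 47/10x + y - 47/5 → 47/10x - 47/5
  leading term x: subtract (-47/18)·k_3 from 47/10x - 47/5 → 0
  remainder 0.

S(h_2,k_4): lcm = x^2yz. S = 5/2x^2 - 1/2xy + 3/2x + y - 13.
  leading term x^2: subtract (-25/18x)·k_3 from 5/2x^2 - 1/2xy + 3/2x + y - 13 → -1/2xy + 13/2x + y - 13
  leading term xy: subtract (5/18y)·k_3 from -1/2xy + 13/2x + y - 13 → 13/2x - 13
  leading term x: subtract (-65/18)·k_3 from 13/2x - 13 → 0
  remainder 0.

S(k_3,k_4): leading monomials are coprime, so the S-polynomial reduces to 0 (Buchberger's first criterion).
Every S-polynomial of the final basis reduces to 0, so we have a Gröbner basis.
Inter-reduce: drop elements whose leading term is divisible by another's, tail-reduce, and make monic.
Reduced Gröbner basis: {yz - 2, x - 2}.

These coincide, so the ideals are equal.
The same test decides containment: I ⊆ J iff every generator of I reduces to 0 modulo a Gröbner basis of J.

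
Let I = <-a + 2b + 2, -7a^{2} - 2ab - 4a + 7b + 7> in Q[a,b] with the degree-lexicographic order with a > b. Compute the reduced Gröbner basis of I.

f_1 = -a + 2b + 2, LT = a.
f_2 = -7a^{2} - 2ab - 4a + 7b + 7, LT = a^{2}.

S(f_1,f_2): lcm = a^{2}. S = -\tfrac{16}{7}ab - \tfrac{18}{7}a + b + 1.
  reduce S modulo (f_1, f_2):
  remainder -\tfrac{32}{7}b^{2} - \tfrac{61}{7}b - \tfrac{29}{7} ≠ 0; add g_3 = -\tfrac{32}{7}b^{2} - \tfrac{61}{7}b - \tfrac{29}{7} to the basis.

The other S-polynomials (S(f_1,g_3), S(f_2,g_3)) all reduce to 0 modulo the current basis, so we have a Gröbner basis.
Inter-reduce: drop elements whose leading term is divisible by another's, tail-reduce, and make monic.

G = {b^{2} + \tfrac{61}{32}b + \tfrac{29}{32}, a - 2b - 2}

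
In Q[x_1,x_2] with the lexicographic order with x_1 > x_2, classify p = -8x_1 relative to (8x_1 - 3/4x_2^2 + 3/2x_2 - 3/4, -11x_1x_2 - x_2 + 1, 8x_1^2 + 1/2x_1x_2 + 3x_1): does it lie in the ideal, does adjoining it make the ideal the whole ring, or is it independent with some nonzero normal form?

-8x_1 lies in I (it reduces to 0).

First compute the reduced Gröbner basis of I by Buchberger's algorithm.
f_1 = 8x_1 - 3/4x_2^2 + 3/2x_2 - 3/4, LT = x_1.
f_2 = -11x_1x_2 - x_2 + 1, LT = x_1x_2.
f_3 = 8x_1^2 + 1/2x_1x_2 + 3x_1, LT = x_1^2.

S(f_1,f_2): lcm = x_1x_2. S = -3/32x_2^3 + 3/16x_2^2 - 65/352x_2 + 1/11.
  reduce S modulo (f_1, f_2, f_3):
  remainder -3/32x_2^3 + 3/16x_2^2 - 65/352x_2 + 1/11 ≠ 0; add h_4 = -3/32x_2^3 + 3/16x_2^2 - 65/352x_2 + 1/11 to the basis.

S(f_1,f_3): lcm = x_1^2. S = -3/32x_1x_2^2 + 1/8x_1x_2 - 15/32x_1.
  reduce S modulo (f_1, f_2, f_3, h_4):
  remainder -399/11264x_2^2 + 383/5632x_2 - 367/11264 ≠ 0; add h_5 = -399/11264x_2^2 + 383/5632x_2 - 367/11264 to the basis.

S(f_2,f_3): lcm = x_1^2x_2. S = -1/16x_1x_2^2 - 25/88x_1x_2 - 1/11x_1.
  reduce S modulo (f_1, f_2, f_3, h_4, h_5):
  remainder 24515/772464x_2 - 24515/772464 ≠ 0; add h_6 = 24515/772464x_2 - 24515/772464 to the basis.

The other S-polynomials (S(f_1,h_4), S(f_2,h_4), S(f_3,h_4), S(f_1,h_5), S(f_2,h_5), S(f_3,h_5), S(h_4,h_5), S(f_1,h_6), S(f_2,h_6), S(f_3,h_6), S(h_4,h_6), S(h_5,h_6)) all reduce to 0 modulo the current basis, so we have a Gröbner basis.
Inter-reduce: drop elements whose leading term is divisible by another's, tail-reduce, and make monic.
Reduced Gröbner basis: {x_1, x_2 - 1}.
Label its elements g_1 = x_1, g_2 = x_2 - 1.

Reduce p = -8x_1 modulo G:
  leading term x_1: subtract (-8)·g_1 from -8x_1 → 0
  normal form = 0.
Since the normal form is 0, p ∈ I.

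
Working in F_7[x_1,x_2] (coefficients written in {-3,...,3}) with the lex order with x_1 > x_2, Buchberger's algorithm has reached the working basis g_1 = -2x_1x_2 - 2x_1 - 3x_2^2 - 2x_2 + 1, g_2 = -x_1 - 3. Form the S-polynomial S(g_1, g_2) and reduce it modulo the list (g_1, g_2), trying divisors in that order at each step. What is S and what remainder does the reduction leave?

lcm(LM(g_1), LM(g_2)) = x_1x_2.
S = (lcm/LT(g_1))·g_1 − (lcm/LT(g_2))·g_2 = x_1 - 2x_2^2 - 2x_2 + 3.
Reduce S modulo (g_1, g_2) in that order:
  leading term x_1: subtract (-1)·g_2 from x_1 - 2x_2^2 - 2x_2 + 3 → -2x_2^2 - 2x_2
  leading term x_2^2: no divisor's leading term divides it; move -2x_2^2 to the remainder.
  leading term x_2: no divisor's leading term divides it; move -2x_2 to the remainder.
The remainder -2x_2^2 - 2x_2 is nonzero, so it would be added as the next basis element.
This is the inner loop of Buchberger's algorithm — each nonzero remainder becomes a new basis element.

S(g_1, g_2) = x_1 - 2x_2^2 - 2x_2 + 3; remainder on division = -2x_2^2 - 2x_2.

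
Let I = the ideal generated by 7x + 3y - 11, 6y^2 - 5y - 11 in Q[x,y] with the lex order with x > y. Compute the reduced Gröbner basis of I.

G = {x + 3/7y - 11/7, y^2 - 5/6y - 11/6}

f_1 = 7x + 3y - 11, LT = x.
f_2 = 6y^2 - 5y - 11, LT = y^2.

The S-polynomials (S(f_1,f_2)) all reduce to 0 modulo the current basis, so we have a Gröbner basis.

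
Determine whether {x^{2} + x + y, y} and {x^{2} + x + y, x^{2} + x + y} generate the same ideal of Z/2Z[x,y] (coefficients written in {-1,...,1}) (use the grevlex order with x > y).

No, the ideals differ.

Equality of ideals is decidable: compute both reduced Gröbner bases (unique for the ordering) and check whether they agree.
Buchberger on the first generating set:
f_1 = x^{2} + x + y, LT = x^{2}.
f_2 = y, LT = y.

The S-polynomials (S(f_1,f_2)) all reduce to 0 modulo the current basis, so we have a Gröbner basis.
Inter-reduce: drop elements whose leading term is divisible by another's, tail-reduce, and make monic.
Reduced Gröbner basis: {x^{2} + x, y}.

Buchberger on the second generating set:
h_1 = x^{2} + x + y, LT = x^{2}.
h_2 = x^{2} + x + y, LT = x^{2}.

The S-polynomials (S(h_1,h_2)) all reduce to 0 modulo the current basis, so we have a Gröbner basis.
Inter-reduce: drop elements whose leading term is divisible by another's, tail-reduce, and make monic.
Reduced Gröbner basis: {x^{2} + x + y}.

These differ, so the ideals are not equal.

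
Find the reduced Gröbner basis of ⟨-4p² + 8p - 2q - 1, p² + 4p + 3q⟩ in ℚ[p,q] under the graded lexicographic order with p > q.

Buchberger's algorithm terminates because the ascending chain of leading-term ideals stabilizes.

f_1 = -4p² + 8p - 2q - 1, LT = p².
f_2 = p² + 4p + 3q, LT = p².

S(f_1,f_2): lcm = p². S = -6p - 5/2q + ¼.
  reduce S modulo (f_1, f_2):
  remainder -6p - 5/2q + ¼ ≠ 0; add g_3 = -6p - 5/2q + ¼ to the basis.

S(f_1,g_3): lcm = p². S = -5/12pq - 47/24p + ½q + ¼.
  reduce S modulo (f_1, f_2, g_3):
  remainder 25/144q² + 187/144q + 97/576 ≠ 0; add g_4 = 25/144q² + 187/144q + 97/576 to the basis.

The other S-polynomials (S(f_2,g_3), S(f_1,g_4), S(f_2,g_4), S(g_3,g_4)) all reduce to 0 modulo the current basis, so we have a Gröbner basis.
Inter-reduce: drop elements whose leading term is divisible by another's, tail-reduce, and make monic.

G = {q² + 187/25q + 97/100, p + 5/12q - 1/24}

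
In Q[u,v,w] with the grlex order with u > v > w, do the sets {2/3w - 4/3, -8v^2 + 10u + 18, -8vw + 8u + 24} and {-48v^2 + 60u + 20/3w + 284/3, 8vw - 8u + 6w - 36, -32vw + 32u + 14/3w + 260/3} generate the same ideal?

Two ideals are equal iff their reduced Gröbner bases coincide (the reduced basis is unique for a fixed ordering).
Buchberger on the first generating set:
f_1 = 2/3w - 4/3, LT = w.
f_2 = -8v^2 + 10u + 18, LT = v^2.
f_3 = -8vw + 8u + 24, LT = vw.

S(f_1,f_3): lcm = vw. S = u - 2v + 3.
  leading term u: no divisor's leading term divides it; move u to the remainder.
  leading term v: no divisor's leading term divides it; move -2v to the remainder.
  leading term 1: no divisor's leading term divides it; move 3 to the remainder.
  remainder u - 2v + 3 ≠ 0; add g_4 = u - 2v + 3 to the basis.

The other S-polynomials (S(f_1,f_2), S(f_2,f_3), S(f_1,g_4), S(f_2,g_4), S(f_3,g_4)) all reduce to 0 modulo the current basis, so we have a Gröbner basis.
Inter-reduce: drop elements whose leading term is divisible by another's, tail-reduce, and make monic.
Reduced Gröbner basis: {v^2 - 5/2v + 3/2, u - 2v + 3, w - 2}.

Buchberger on the second generating set:
h_1 = -48v^2 + 60u + 20/3w + 284/3, LT = v^2.
h_2 = 8vw - 8u + 6w - 36, LT = vw.
h_3 = -32vw + 32u + 14/3w + 260/3, LT = vw.

S(h_1,h_2): lcm = v^2w. S = uv - 5/4uw - 3/4vw - 5/36w^2 + 9/2v - 71/36w.
  leading term uv: no divisor's leading term divides it; move uv to the remainder.
  leading term uw: no divisor's leading term divides it; move -5/4uw to the remainder.
  leading term vw: subtract (-3/32)·h_2 from -3/4vw - 5/36w^2 + 9/2v - 71/36w → -5/36w^2 - 3/4u + 9/2v - 203/144w - 27/8
  leading term w^2: no divisor's leading term divides it; move -5/36w^2 to the remainder.
  leading term u: no divisor's leading term divides it; move -3/4u to the remainder.
  leading term v: no divisor's leading term divides it; move 9/2v to the remainder.
  leading term w: no divisor's leading term divides it; move -203/144w to the remainder.
  leading term 1: no divisor's leading term divides it; move -27/8 to the remainder.
  remainder uv - 5/4uw - 5/36w^2 - 3/4u + 9/2v - 203/144w - 27/8 ≠ 0; add k_4 = uv - 5/4uw - 5/36w^2 - 3/4u + 9/2v - 203/144w - 27/8 to the basis.

S(h_1,h_3): lcm = v^2w. S = uv - 5/4uw + 7/48vw - 5/36w^2 + 65/24v - 71/36w.
  leading term uv: subtract (1)·k_4 from uv - 5/4uw + 7/48vw - 5/36w^2 + 65/24v - 71/36w → 7/48vw + 3/4u - 43/24v - 9/16w + 27/8
  leading term vw: subtract (7/384)·h_2 from 7/48vw + 3/4u - 43/24v - 9/16w + 27/8 → 43/48u - 43/24v - 43/64w + 129/32
  leading term u: no divisor's leading term divides it; move 43/48u to the remainder.
  leading term v: no divisor's leading term divides it; move -43/24v to the remainder.
  leading term w: no divisor's leading term divides it; move -43/64w to the remainder.
  leading term 1: no divisor's leading term divides it; move 129/32 to the remainder.
  remainder 43/48u - 43/24v - 43/64w + 129/32 ≠ 0; add k_5 = 43/48u - 43/24v - 43/64w + 129/32 to the basis.

S(h_2,h_3): lcm = vw. S = 43/48w - 43/24.
  leading term w: no divisor's leading term divides it; move 43/48w to the remainder.
  leading term 1: no divisor's leading term divides it; move -43/24 to the remainder.
  remainder 43/48w - 43/24 ≠ 0; add k_6 = 43/48w - 43/24 to the basis.

The other S-polynomials (S(h_1,k_4), S(h_2,k_4), S(h_3,k_4), S(h_1,k_5), S(h_2,k_5), S(h_3,k_5), S(k_4,k_5), S(h_1,k_6), S(h_2,k_6), S(h_3,k_6), S(k_4,k_6), S(k_5,k_6)) all reduce to 0 modulo the current basis, so we have a Gröbner basis.
Inter-reduce: drop elements whose leading term is divisible by another's, tail-reduce, and make monic.
Reduced Gröbner basis: {v^2 - 5/2v + 3/2, u - 2v + 3, w - 2}.

Same reduced basis, so the two generating sets span the same ideal.

Yes, the ideals are equal.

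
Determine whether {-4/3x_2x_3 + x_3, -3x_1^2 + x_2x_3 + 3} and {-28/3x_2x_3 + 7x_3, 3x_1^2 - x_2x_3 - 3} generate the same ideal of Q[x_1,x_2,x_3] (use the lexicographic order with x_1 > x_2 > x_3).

For a fixed monomial order, each ideal has a unique reduced Gröbner basis; comparing bases decides equality.
Buchberger on the first generating set:
f_1 = -4/3x_2x_3 + x_3, LT = x_2x_3.
f_2 = -3x_1^2 + x_2x_3 + 3, LT = x_1^2.

The S-polynomials (S(f_1,f_2)) all reduce to 0 modulo the current basis, so we have a Gröbner basis.
Inter-reduce: drop elements whose leading term is divisible by another's, tail-reduce, and make monic.
Reduced Gröbner basis: {x_1^2 - 1/4x_3 - 1, x_2x_3 - 3/4x_3}.

Buchberger on the second generating set:
h_1 = -28/3x_2x_3 + 7x_3, LT = x_2x_3.
h_2 = 3x_1^2 - x_2x_3 - 3, LT = x_1^2.

The S-polynomials (S(h_1,h_2)) all reduce to 0 modulo the current basis, so we have a Gröbner basis.
Inter-reduce: drop elements whose leading term is divisible by another's, tail-reduce, and make monic.
Reduced Gröbner basis: {x_1^2 - 1/4x_3 - 1, x_2x_3 - 3/4x_3}.

The two bases agree; hence the ideals are identical.
The choice of monomial ordering does not affect the verdict — as long as both bases are computed under the same ordering, their equality decides ideal equality.

Yes, the ideals are equal.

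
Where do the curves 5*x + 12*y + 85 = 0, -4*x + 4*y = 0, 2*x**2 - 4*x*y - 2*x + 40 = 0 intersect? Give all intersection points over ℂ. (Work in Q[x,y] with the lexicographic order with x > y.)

Compute a lex Gröbner basis by Buchberger's algorithm.
f_1 = 5*x + 12*y + 85, LT = x.
f_2 = -4*x + 4*y, LT = x.
f_3 = 2*x**2 - 4*x*y - 2*x + 40, LT = x**2.

S(f_1,f_2): lcm = x. S = 17/5*y + 17.
  leading term y: no divisor's leading term divides it; move 17/5*y to the remainder.
  leading term 1: no divisor's leading term divides it; move 17 to the remainder.
  remainder 17/5*y + 17 ≠ 0; add h_4 = 17/5*y + 17 to the basis.

The other S-polynomials (S(f_1,f_3), S(f_2,f_3), S(f_1,h_4), S(f_2,h_4), S(f_3,h_4)) all reduce to 0 modulo the current basis, so we have a Gröbner basis.
Inter-reduce: drop elements whose leading term is divisible by another's, tail-reduce, and make monic.
Reduced Gröbner basis: {x + 5, y + 5}.

From the last basis element, y + 5 = 0, so y takes values in {-5}. Each choice, substituted upward through the basis, yields the corresponding point(s) of the solution set.
  y = -5: the earlier basis element becomes x + 5 = 0, giving x = -5 — point (-5, -5).

{(-5, -5)}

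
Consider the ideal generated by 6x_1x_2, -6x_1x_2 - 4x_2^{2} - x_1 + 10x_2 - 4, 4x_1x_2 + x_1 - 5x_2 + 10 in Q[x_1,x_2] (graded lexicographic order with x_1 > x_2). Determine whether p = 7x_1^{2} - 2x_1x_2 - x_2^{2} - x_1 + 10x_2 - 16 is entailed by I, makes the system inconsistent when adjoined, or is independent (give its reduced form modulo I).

7x_1^{2} - 2x_1x_2 - x_2^{2} - x_1 + 10x_2 - 16 lies in I (it reduces to 0).

First compute the reduced Gröbner basis of I by Buchberger's algorithm.
f_1 = 6x_1x_2, LT = x_1x_2.
f_2 = -6x_1x_2 - 4x_2^{2} - x_1 + 10x_2 - 4, LT = x_1x_2.
f_3 = 4x_1x_2 + x_1 - 5x_2 + 10, LT = x_1x_2.

S(f_1,f_2): lcm = x_1x_2. S = -\tfrac{2}{3}x_2^{2} - \tfrac{1}{6}x_1 + \tfrac{5}{3}x_2 - \tfrac{2}{3}.
  leading term x_2^{2}: no divisor's leading term divides it; move -\tfrac{2}{3}x_2^{2} to the remainder.
  leading term x_1: no divisor's leading term divides it; move -\tfrac{1}{6}x_1 to the remainder.
  leading term x_2: no divisor's leading term divides it; move \tfrac{5}{3}x_2 to the remainder.
  leading term 1: no divisor's leading term divides it; move -\tfrac{2}{3} to the remainder.
  remainder -\tfrac{2}{3}x_2^{2} - \tfrac{1}{6}x_1 + \tfrac{5}{3}x_2 - \tfrac{2}{3} ≠ 0; add h_4 = -\tfrac{2}{3}x_2^{2} - \tfrac{1}{6}x_1 + \tfrac{5}{3}x_2 - \tfrac{2}{3} to the basis.

S(f_1,f_3): lcm = x_1x_2. S = -\tfrac{1}{4}x_1 + \tfrac{5}{4}x_2 - \tfrac{5}{2}.
  leading term x_1: no divisor's leading term divides it; move -\tfrac{1}{4}x_1 to the remainder.
  leading term x_2: no divisor's leading term divides it; move \tfrac{5}{4}x_2 to the remainder.
  leading term 1: no divisor's leading term divides it; move -\tfrac{5}{2} to the remainder.
  remainder -\tfrac{1}{4}x_1 + \tfrac{5}{4}x_2 - \tfrac{5}{2} ≠ 0; add h_5 = -\tfrac{1}{4}x_1 + \tfrac{5}{4}x_2 - \tfrac{5}{2} to the basis.

S(f_1,h_4): lcm = x_1x_2^{2}. S = -\tfrac{1}{4}x_1^{2} + \tfrac{5}{2}x_1x_2 - x_1.
  leading term x_1^{2}: subtract (x_1)·h_5 from -\tfrac{1}{4}x_1^{2} + \tfrac{5}{2}x_1x_2 - x_1 → \tfrac{5}{4}x_1x_2 + \tfrac{3}{2}x_1
  leading term x_1x_2: subtract (\tfrac{5}{24})·f_1 from \tfrac{5}{4}x_1x_2 + \tfrac{3}{2}x_1 → \tfrac{3}{2}x_1
  leading term x_1: subtract (-6)·h_5 from \tfrac{3}{2}x_1 → \tfrac{15}{2}x_2 - 15
  leading term x_2: no divisor's leading term divides it; move \tfrac{15}{2}x_2 to the remainder.
  leading term 1: no divisor's leading term divides it; move -15 to the remainder.
  remainder \tfrac{15}{2}x_2 - 15 ≠ 0; add h_6 = \tfrac{15}{2}x_2 - 15 to the basis.

The other S-polynomials (S(f_2,f_3), S(f_2,h_4), S(f_3,h_4), S(f_1,h_5), S(f_2,h_5), S(f_3,h_5), S(h_4,h_5), S(f_1,h_6), S(f_2,h_6), S(f_3,h_6), S(h_4,h_6), S(h_5,h_6)) all reduce to 0 modulo the current basis, so we have a Gröbner basis.
Inter-reduce: drop elements whose leading term is divisible by another's, tail-reduce, and make monic.
Reduced Gröbner basis: {x_1, x_2 - 2}.
Label its elements g_1 = x_1, g_2 = x_2 - 2.

Reduce p = 7x_1^{2} - 2x_1x_2 - x_2^{2} - x_1 + 10x_2 - 16 modulo G:
  leading term x_1^{2}: subtract (7x_1)·g_1 from 7x_1^{2} - 2x_1x_2 - x_2^{2} - x_1 + 10x_2 - 16 → -2x_1x_2 - x_2^{2} - x_1 + 10x_2 - 16
  leading term x_1x_2: subtract (-2x_2)·g_1 from -2x_1x_2 - x_2^{2} - x_1 + 10x_2 - 16 → -x_2^{2} - x_1 + 10x_2 - 16
  leading term x_2^{2}: subtract (-x_2)·g_2 from -x_2^{2} - x_1 + 10x_2 - 16 → -x_1 + 8x_2 - 16
  leading term x_1: subtract (-1)·g_1 from -x_1 + 8x_2 - 16 → 8x_2 - 16
  leading term x_2: subtract (8)·g_2 from 8x_2 - 16 → 0
  normal form = 0.
Since the normal form is 0, p ∈ I.

The remainder on division by a Gröbner basis is unique — it is the normal form.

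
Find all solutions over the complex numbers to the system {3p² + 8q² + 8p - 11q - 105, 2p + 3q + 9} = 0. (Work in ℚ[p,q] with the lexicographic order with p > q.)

Compute a lex Gröbner basis by Buchberger's algorithm.
f_1 = 3p² + 8p + 8q² - 11q - 105, LT = p².
f_2 = 2p + 3q + 9, LT = p.

S(f_1,f_2): lcm = p². S = -3/2pq - 11/6p + 8/3q² - 11/3q - 35.
  reduce S modulo (f_1, f_2):
  remainder 59/12q² + 35/6q - 107/4 ≠ 0; add h_3 = 59/12q² + 35/6q - 107/4 to the basis.

The other S-polynomials (S(f_1,h_3), S(f_2,h_3)) all reduce to 0 modulo the current basis, so we have a Gröbner basis.
Inter-reduce: drop elements whose leading term is divisible by another's, tail-reduce, and make monic.
Reduced Gröbner basis: {p + 3/2q + 9/2, q² + 70/59q - 321/59}.

The lex basis is triangular: the last element involves only q. Solving q² + 70/59q - 321/59 = 0 gives q ∈ {-3, 107/59}; substituting each value into the earlier elements determines the remaining variables.
  q = -3: the earlier basis element becomes p = 0, giving p = 0 — point (0, -3).
  q = 107/59: the earlier basis element becomes p + 426/59 = 0, giving p = -426/59 — point (-426/59, 107/59).
A lex Gröbner basis triangularizes the system, enabling back-substitution.

{(0, -3), (-426/59, 107/59)}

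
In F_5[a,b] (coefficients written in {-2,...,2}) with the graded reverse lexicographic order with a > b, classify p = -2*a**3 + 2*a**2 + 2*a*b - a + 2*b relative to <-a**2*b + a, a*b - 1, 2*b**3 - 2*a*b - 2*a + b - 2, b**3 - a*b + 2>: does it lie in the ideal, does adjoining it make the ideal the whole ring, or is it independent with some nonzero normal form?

First compute the reduced Gröbner basis of I by Buchberger's algorithm.
f_1 = -a**2*b + a, LT = a**2*b.
f_2 = a*b - 1, LT = a*b.
f_3 = 2*b**3 - 2*a*b - 2*a + b - 2, LT = b**3.
f_4 = b**3 - a*b + 2, LT = b**3.

S(f_1,f_3): lcm = a**2*b**3. S = a**3*b + a**3 + 2*a**2*b - a*b**2 + a**2.
  leading term a**3*b: subtract (-a)·f_1 from a**3*b + a**3 + 2*a**2*b - a*b**2 + a**2 → a**3 + 2*a**2*b - a*b**2 + 2*a**2
  leading term a**3: no divisor's leading term divides it; move a**3 to the remainder.
  leading term a**2*b: subtract (-2)·f_1 from 2*a**2*b - a*b**2 + 2*a**2 → -a*b**2 + 2*a**2 + 2*a
  leading term a*b**2: subtract (-b)·f_2 from -a*b**2 + 2*a**2 + 2*a → 2*a**2 + 2*a - b
  leading term a**2: no divisor's leading term divides it; move 2*a**2 to the remainder.
  leading term a: no divisor's leading term divides it; move 2*a to the remainder.
  leading term b: no divisor's leading term divides it; move -b to the remainder.
  remainder a**3 + 2*a**2 + 2*a - b ≠ 0; add h_5 = a**3 + 2*a**2 + 2*a - b to the basis.

S(f_1,f_4): lcm = a**2*b**3. S = a**3*b - a*b**2 - 2*a**2.
  leading term a**3*b: subtract (-a)·f_1 from a**3*b - a*b**2 - 2*a**2 → -a*b**2 - a**2
  leading term a*b**2: subtract (-b)·f_2 from -a*b**2 - a**2 → -a**2 - b
  leading term a**2: no divisor's leading term divides it; move -a**2 to the remainder.
  leading term b: no divisor's leading term divides it; move -b to the remainder.
  remainder -a**2 - b ≠ 0; add h_6 = -a**2 - b to the basis.

S(f_2,f_3): lcm = a*b**3. S = a**2*b + a**2 + 2*a*b - b**2 + a.
  leading term a**2*b: subtract (-1)·f_1 from a**2*b + a**2 + 2*a*b - b**2 + a → a**2 + 2*a*b - b**2 + 2*a
  leading term a**2: subtract (-1)·h_6 from a**2 + 2*a*b - b**2 + 2*a → 2*a*b - b**2 + 2*a - b
  leading term a*b: subtract (2)·f_2 from 2*a*b - b**2 + 2*a - b → -b**2 + 2*a - b + 2
  leading term b**2: no divisor's leading term divides it; move -b**2 to the remainder.
  leading term a: no divisor's leading term divides it; move 2*a to the remainder.
  leading term b: no divisor's leading term divides it; move -b to the remainder.
  leading term 1: no divisor's leading term divides it; move 2 to the remainder.
  remainder -b**2 + 2*a - b + 2 ≠ 0; add h_7 = -b**2 + 2*a - b + 2 to the basis.

S(f_2,f_4): lcm = a*b**3. S = a**2*b - b**2 - 2*a.
  leading term a**2*b: subtract (-1)·f_1 from a**2*b - b**2 - 2*a → -b**2 - a
  leading term b**2: subtract (1)·h_7 from -b**2 - a → 2*a + b - 2
  leading term a: no divisor's leading term divides it; move 2*a to the remainder.
  leading term b: no divisor's leading term divides it; move b to the remainder.
  leading term 1: no divisor's leading term divides it; move -2 to the remainder.
  remainder 2*a + b - 2 ≠ 0; add h_8 = 2*a + b - 2 to the basis.

S(f_3,f_4): lcm = b**3. S = -a - 2*b + 2.
  leading term a: subtract (2)·h_8 from -a - 2*b + 2 → b + 1
  leading term b: no divisor's leading term divides it; move b to the remainder.
  leading term 1: no divisor's leading term divides it; move 1 to the remainder.
  remainder b + 1 ≠ 0; add h_9 = b + 1 to the basis.

The other S-polynomials (S(f_1,f_2), S(f_1,h_5), S(f_2,h_5), S(f_3,h_5), S(f_4,h_5), S(f_1,h_6), S(f_2,h_6), S(f_3,h_6), S(f_4,h_6), S(h_5,h_6), S(f_1,h_7), S(f_2,h_7), S(f_3,h_7), S(f_4,h_7), S(h_5,h_7), S(h_6,h_7), S(f_1,h_8), S(f_2,h_8), S(f_3,h_8), S(f_4,h_8), S(h_5,h_8), S(h_6,h_8), S(h_7,h_8), S(f_1,h_9), S(f_2,h_9), S(f_3,h_9), S(f_4,h_9), S(h_5,h_9), S(h_6,h_9), S(h_7,h_9), S(h_8,h_9)) all reduce to 0 modulo the current basis, so we have a Gröbner basis.
Inter-reduce: drop elements whose leading term is divisible by another's, tail-reduce, and make monic.
Reduced Gröbner basis: {a + 1, b + 1}.
Label its elements g_1 = a + 1, g_2 = b + 1.

Reduce p = -2*a**3 + 2*a**2 + 2*a*b - a + 2*b modulo G:
  leading term a**3: subtract (-2*a**2)·g_1 from -2*a**3 + 2*a**2 + 2*a*b - a + 2*b → -a**2 + 2*a*b - a + 2*b
  leading term a**2: subtract (-a)·g_1 from -a**2 + 2*a*b - a + 2*b → 2*a*b + 2*b
  leading term a*b: subtract (2*b)·g_1 from 2*a*b + 2*b → 0
  normal form = 0.
Since the normal form is 0, p ∈ I.

-2*a**3 + 2*a**2 + 2*a*b - a + 2*b lies in I (it reduces to 0).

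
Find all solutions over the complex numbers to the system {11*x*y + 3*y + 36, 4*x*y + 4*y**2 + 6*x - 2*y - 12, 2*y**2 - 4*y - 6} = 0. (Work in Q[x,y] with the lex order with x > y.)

Compute a lex Gröbner basis by Buchberger's algorithm.
f_1 = 11*x*y + 3*y + 36, LT = x*y.
f_2 = 4*x*y + 6*x + 4*y**2 - 2*y - 12, LT = x*y.
f_3 = 2*y**2 - 4*y - 6, LT = y**2.

S(f_1,f_2): lcm = x*y. S = -3/2*x - y**2 + 17/22*y + 69/11.
  leading term x: no divisor's leading term divides it; move -3/2*x to the remainder.
  leading term y**2: subtract (-1/2)·f_3 from -y**2 + 17/22*y + 69/11 → -27/22*y + 36/11
  leading term y: no divisor's leading term divides it; move -27/22*y to the remainder.
  leading term 1: no divisor's leading term divides it; move 36/11 to the remainder.
  remainder -3/2*x - 27/22*y + 36/11 ≠ 0; add h_4 = -3/2*x - 27/22*y + 36/11 to the basis.

S(f_1,f_3): lcm = x*y**2. S = 2*x*y + 3*x + 3/11*y**2 + 36/11*y.
  leading term x*y: subtract (2/11)·f_1 from 2*x*y + 3*x + 3/11*y**2 + 36/11*y → 3*x + 3/11*y**2 + 30/11*y - 72/11
  leading term x: subtract (-2)·h_4 from 3*x + 3/11*y**2 + 30/11*y - 72/11 → 3/11*y**2 + 3/11*y
  leading term y**2: subtract (3/22)·f_3 from 3/11*y**2 + 3/11*y → 9/11*y + 9/11
  leading term y: no divisor's leading term divides it; move 9/11*y to the remainder.
  leading term 1: no divisor's leading term divides it; move 9/11 to the remainder.
  remainder 9/11*y + 9/11 ≠ 0; add h_5 = 9/11*y + 9/11 to the basis.

The other S-polynomials (S(f_2,f_3), S(f_1,h_4), S(f_2,h_4), S(f_3,h_4), S(f_1,h_5), S(f_2,h_5), S(f_3,h_5), S(h_4,h_5)) all reduce to 0 modulo the current basis, so we have a Gröbner basis.
Inter-reduce: drop elements whose leading term is divisible by another's, tail-reduce, and make monic.
Reduced Gröbner basis: {x - 3, y + 1}.

Elimination: the polynomial y + 1 lies in the elimination ideal for y, so y ∈ {-1}. For each such y, the remaining basis elements (now univariate) give the rest of the solution.
  y = -1: the earlier basis element becomes x - 3 = 0, giving x = 3 — point (3, -1).

{(3, -1)}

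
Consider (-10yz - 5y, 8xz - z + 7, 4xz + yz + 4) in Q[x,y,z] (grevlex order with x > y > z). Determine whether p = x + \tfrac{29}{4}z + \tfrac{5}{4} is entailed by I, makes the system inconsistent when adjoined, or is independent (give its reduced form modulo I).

First compute the reduced Gröbner basis of I by Buchberger's algorithm.
f_1 = -10yz - 5y, LT = yz.
f_2 = 8xz - z + 7, LT = xz.
f_3 = 4xz + yz + 4, LT = xz.

S(f_1,f_2): lcm = xyz. S = \tfrac{1}{2}xy + \tfrac{1}{8}yz - \tfrac{7}{8}y.
  reduce S modulo (f_1, f_2, f_3):
  remainder \tfrac{1}{2}xy - \tfrac{15}{16}y ≠ 0; add h_4 = \tfrac{1}{2}xy - \tfrac{15}{16}y to the basis.

S(f_1,f_3): lcm = xyz. S = -\tfrac{1}{4}y^{2}z + \tfrac{1}{2}xy - y.
  reduce S modulo (f_1, f_2, f_3, h_4):
  remainder \tfrac{1}{8}y^{2} - \tfrac{1}{16}y ≠ 0; add h_5 = \tfrac{1}{8}y^{2} - \tfrac{1}{16}y to the basis.

S(f_2,f_3): lcm = xz. S = -\tfrac{1}{4}yz - \tfrac{1}{8}z - \tfrac{1}{8}.
  reduce S modulo (f_1, f_2, f_3, h_4, h_5):
  remainder \tfrac{1}{8}y - \tfrac{1}{8}z - \tfrac{1}{8} ≠ 0; add h_6 = \tfrac{1}{8}y - \tfrac{1}{8}z - \tfrac{1}{8} to the basis.

S(f_1,h_6): lcm = yz. S = z^{2} + \tfrac{1}{2}y + z.
  reduce S modulo (f_1, f_2, f_3, h_4, h_5, h_6):
  remainder z^{2} + \tfrac{3}{2}z + \tfrac{1}{2} ≠ 0; add h_7 = z^{2} + \tfrac{3}{2}z + \tfrac{1}{2} to the basis.

S(h_4,h_6): lcm = xy. S = xz + x - \tfrac{15}{8}y.
  reduce S modulo (f_1, f_2, f_3, h_4, h_5, h_6, h_7):
  remainder x - \tfrac{7}{4}z - \tfrac{11}{4} ≠ 0; add h_8 = x - \tfrac{7}{4}z - \tfrac{11}{4} to the basis.

The other S-polynomials (S(f_1,h_4), S(f_2,h_4), S(f_3,h_4), S(f_1,h_5), S(f_2,h_5), S(f_3,h_5), S(h_4,h_5), S(f_2,h_6), S(f_3,h_6), S(h_5,h_6), S(f_1,h_7), S(f_2,h_7), S(f_3,h_7), S(h_4,h_7), S(h_5,h_7), S(h_6,h_7), S(f_1,h_8), S(f_2,h_8), S(f_3,h_8), S(h_4,h_8), S(h_5,h_8), S(h_6,h_8), S(h_7,h_8)) all reduce to 0 modulo the current basis, so we have a Gröbner basis.
Inter-reduce: drop elements whose leading term is divisible by another's, tail-reduce, and make monic.
Reduced Gröbner basis: {z^{2} + \tfrac{3}{2}z + \tfrac{1}{2}, x - \tfrac{7}{4}z - \tfrac{11}{4}, y - z - 1}.
Label its elements g_1 = z^{2} + \tfrac{3}{2}z + \tfrac{1}{2}, g_2 = x - \tfrac{7}{4}z - \tfrac{11}{4}, g_3 = y - z - 1.

Reduce p = x + \tfrac{29}{4}z + \tfrac{5}{4} modulo G:
  leading term x: subtract (1)·g_2 from x + \tfrac{29}{4}z + \tfrac{5}{4} → 9z + 4
  leading term z: no divisor's leading term divides it; move 9z to the remainder.
  leading term 1: no divisor's leading term divides it; move 4 to the remainder.
  normal form = 9z + 4.
The normal form is nonzero, so p ∉ I. Since p minus its normal form lies in I, I + (p) = I + (r) where r = 9z + 4; decide whether this ideal is the whole ring.
Run Buchberger on G together with r (pairs among the g_i already reduce to 0 since G is a Gröbner basis):
g_1 = z^{2} + \tfrac{3}{2}z + \tfrac{1}{2}, LT = z^{2}.
g_2 = x - \tfrac{7}{4}z - \tfrac{11}{4}, LT = x.
g_3 = y - z - 1, LT = y.
r = 9z + 4, LT = z.

S(g_1,r): lcm = z^{2}. S = \tfrac{19}{18}z + \tfrac{1}{2}.
  reduce S modulo (g_1, g_2, g_3, r):
  remainder \tfrac{5}{162} ≠ 0; add m_5 = \tfrac{5}{162} to the basis.

The other S-polynomials (S(g_1,g_2), S(g_1,g_3), S(g_2,g_3), S(g_2,r), S(g_3,r), S(g_1,m_5), S(g_2,m_5), S(g_3,m_5), S(r,m_5)) all reduce to 0 modulo the current basis, so we have a Gröbner basis.
Inter-reduce: drop elements whose leading term is divisible by another's, tail-reduce, and make monic.
Reduced Gröbner basis: {1}.
The reduced Gröbner basis of I + (p) is {1}: the ideal is the whole ring, so the enlarged system has no common solution — adjoining p is inconsistent.

Adjoining x + \tfrac{29}{4}z + \tfrac{5}{4} makes the ideal the whole ring: the system is inconsistent.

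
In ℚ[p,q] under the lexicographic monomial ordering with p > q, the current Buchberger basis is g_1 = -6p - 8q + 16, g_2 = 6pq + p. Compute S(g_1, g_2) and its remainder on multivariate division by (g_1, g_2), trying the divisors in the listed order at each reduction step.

S(g_1, g_2) = -⅙p + 4/3q² - 8/3q; remainder on division = 4/3q² - 22/9q - 4/9.

lcm(LM(g_1), LM(g_2)) = pq.
S = (lcm/LT(g_1))·g_1 − (lcm/LT(g_2))·g_2 = -⅙p + 4/3q² - 8/3q.
Reduce S modulo (g_1, g_2) in that order:
  leading term p: subtract (1/36)·g_1 from -⅙p + 4/3q² - 8/3q → 4/3q² - 22/9q - 4/9
  leading term q²: no divisor's leading term divides it; move 4/3q² to the remainder.
  leading term q: no divisor's leading term divides it; move -22/9q to the remainder.
  leading term 1: no divisor's leading term divides it; move -4/9 to the remainder.
The remainder 4/3q² - 22/9q - 4/9 is nonzero, so it would be added as the next basis element.
This is the inner loop of Buchberger's algorithm — each nonzero remainder becomes a new basis element.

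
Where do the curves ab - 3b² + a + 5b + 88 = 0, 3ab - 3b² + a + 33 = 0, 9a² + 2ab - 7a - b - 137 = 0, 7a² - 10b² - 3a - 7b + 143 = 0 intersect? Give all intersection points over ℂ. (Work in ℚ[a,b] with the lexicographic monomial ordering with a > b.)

{(-3, -5)}

Compute a lex Gröbner basis by Buchberger's algorithm.
f_1 = ab + a - 3b² + 5b + 88, LT = ab.
f_2 = 3ab + a - 3b² + 33, LT = ab.
f_3 = 9a² + 2ab - 7a - b - 137, LT = a².
f_4 = 7a² - 3a - 10b² - 7b + 143, LT = a².

S(f_1,f_2): lcm = ab. S = ⅔a - 2b² + 5b + 77.
  reduce S modulo (f_1, f_2, f_3, f_4):
  remainder ⅔a - 2b² + 5b + 77 ≠ 0; add h_5 = ⅔a - 2b² + 5b + 77 to the basis.

S(f_1,f_3): lcm = a²b. S = a² - 29/9ab² + 52/9ab + 88a + 1/9b² + 137/9b.
  reduce S modulo (f_1, f_2, f_3, f_4, h_5):
  remainder -29/3b³ + 2543/9b² - 345b - 89975/9 ≠ 0; add h_6 = -29/3b³ + 2543/9b² - 345b - 89975/9 to the basis.

S(f_1,f_4): lcm = a²b. S = a² - 3ab² + 38/7ab + 88a + 10/7b³ + b² - 143/7b.
  reduce S modulo (f_1, f_2, f_3, f_4, h_5, h_6):
  remainder 37162/609b² - 240092/1827b - 3987610/1827 ≠ 0; add h_7 = 37162/609b² - 240092/1827b - 3987610/1827 to the basis.

S(f_2,f_3): lcm = a²b. S = ⅓a² - 11/9ab² + 7/9ab + 11a + 1/9b² + 137/9b.
  reduce S modulo (f_1, f_2, f_3, f_4, h_5, h_6, h_7):
  remainder 14739089/501687b + 73695445/501687 ≠ 0; add h_8 = 14739089/501687b + 73695445/501687 to the basis.

The other S-polynomials (S(f_2,f_4), S(f_3,f_4), S(f_1,h_5), S(f_2,h_5), S(f_3,h_5), S(f_4,h_5), S(f_1,h_6), S(f_2,h_6), S(f_3,h_6), S(f_4,h_6), S(h_5,h_6), S(f_1,h_7), S(f_2,h_7), S(f_3,h_7), S(f_4,h_7), S(h_5,h_7), S(h_6,h_7), S(f_1,h_8), S(f_2,h_8), S(f_3,h_8), S(f_4,h_8), S(h_5,h_8), S(h_6,h_8), S(h_7,h_8)) all reduce to 0 modulo the current basis, so we have a Gröbner basis.
Inter-reduce: drop elements whose leading term is divisible by another's, tail-reduce, and make monic.
Reduced Gröbner basis: {a + 3, b + 5}.

Since the basis is lex-ordered, b + 5 is univariate in b. Its roots are {-5}. Back-substituting each root into the other basis elements fixes the other coordinates.
  b = -5: the earlier basis element becomes a + 3 = 0, giving a = -3 — point (-3, -5).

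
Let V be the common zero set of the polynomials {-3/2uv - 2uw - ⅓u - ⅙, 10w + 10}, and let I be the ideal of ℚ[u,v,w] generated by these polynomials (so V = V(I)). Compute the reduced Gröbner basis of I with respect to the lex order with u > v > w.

Buchberger's algorithm terminates because the ascending chain of leading-term ideals stabilizes.

f_1 = -3/2uv - 2uw - ⅓u - ⅙, LT = uv.
f_2 = 10w + 10, LT = w.

S(f_1,f_2): leading monomials are coprime, so the S-polynomial reduces to 0 (Buchberger's first criterion).
Every S-polynomial of the final basis reduces to 0, so we have a Gröbner basis.

G = {uv - 10/9u + 1/9, w + 1}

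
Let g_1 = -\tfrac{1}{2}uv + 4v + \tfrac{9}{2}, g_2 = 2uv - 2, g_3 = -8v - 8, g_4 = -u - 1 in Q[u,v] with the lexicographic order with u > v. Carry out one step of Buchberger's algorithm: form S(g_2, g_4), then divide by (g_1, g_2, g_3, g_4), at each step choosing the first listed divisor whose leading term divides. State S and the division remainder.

lcm(LM(g_2), LM(g_4)) = uv.
S = (lcm/LT(g_2))·g_2 − (lcm/LT(g_4))·g_4 = -v - 1.
Reduce S modulo (g_1, g_2, g_3, g_4) in that order:
  leading term v: subtract (\tfrac{1}{8})·g_3 from -v - 1 → 0
The remainder is 0, so this S-polynomial contributes no new basis element.

S(g_2, g_4) = -v - 1; remainder on division = 0.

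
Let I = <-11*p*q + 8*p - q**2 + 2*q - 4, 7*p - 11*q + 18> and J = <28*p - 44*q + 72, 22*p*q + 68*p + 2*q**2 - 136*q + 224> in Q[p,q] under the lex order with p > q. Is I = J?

Yes, the ideals are equal.

For a fixed monomial order, each ideal has a unique reduced Gröbner basis; comparing bases decides equality.
Buchberger on the first generating set:
f_1 = -11*p*q + 8*p - q**2 + 2*q - 4, LT = p*q.
f_2 = 7*p - 11*q + 18, LT = p.

S(f_1,f_2): lcm = p*q. S = -8/11*p + 128/77*q**2 - 212/77*q + 4/11.
  reduce S modulo (f_1, f_2):
  remainder 128/77*q**2 - 300/77*q + 172/77 ≠ 0; add g_3 = 128/77*q**2 - 300/77*q + 172/77 to the basis.

The other S-polynomials (S(f_1,g_3), S(f_2,g_3)) all reduce to 0 modulo the current basis, so we have a Gröbner basis.
Inter-reduce: drop elements whose leading term is divisible by another's, tail-reduce, and make monic.
Reduced Gröbner basis: {p - 11/7*q + 18/7, q**2 - 75/32*q + 43/32}.

Buchberger on the second generating set:
h_1 = 28*p - 44*q + 72, LT = p.
h_2 = 22*p*q + 68*p + 2*q**2 - 136*q + 224, LT = p*q.

S(h_1,h_2): lcm = p*q. S = -34/11*p - 128/77*q**2 + 674/77*q - 112/11.
  reduce S modulo (h_1, h_2):
  remainder -128/77*q**2 + 300/77*q - 172/77 ≠ 0; add k_3 = -128/77*q**2 + 300/77*q - 172/77 to the basis.

The other S-polynomials (S(h_1,k_3), S(h_2,k_3)) all reduce to 0 modulo the current basis, so we have a Gröbner basis.
Inter-reduce: drop elements whose leading term is divisible by another's, tail-reduce, and make monic.
Reduced Gröbner basis: {p - 11/7*q + 18/7, q**2 - 75/32*q + 43/32}.

The two bases agree; hence the ideals are identical.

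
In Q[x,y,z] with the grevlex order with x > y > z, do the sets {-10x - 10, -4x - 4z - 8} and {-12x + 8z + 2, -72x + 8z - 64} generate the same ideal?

No, the ideals differ.

Equality of ideals is decidable: compute both reduced Gröbner bases (unique for the ordering) and check whether they agree.
Buchberger on the first generating set:
f_1 = -10x - 10, LT = x.
f_2 = -4x - 4z - 8, LT = x.

S(f_1,f_2): lcm = x. S = -z - 1.
  leading term z: no divisor's leading term divides it; move -z to the remainder.
  leading term 1: no divisor's leading term divides it; move -1 to the remainder.
  remainder -z - 1 ≠ 0; add g_3 = -z - 1 to the basis.

The other S-polynomials (S(f_1,g_3), S(f_2,g_3)) all reduce to 0 modulo the current basis, so we have a Gröbner basis.
Inter-reduce: drop elements whose leading term is divisible by another's, tail-reduce, and make monic.
Reduced Gröbner basis: {x + 1, z + 1}.

Buchberger on the second generating set:
h_1 = -12x + 8z + 2, LT = x.
h_2 = -72x + 8z - 64, LT = x.

S(h_1,h_2): lcm = x. S = -\tfrac{5}{9}z - \tfrac{19}{18}.
  leading term z: no divisor's leading term divides it; move -\tfrac{5}{9}z to the remainder.
  leading term 1: no divisor's leading term divides it; move -\tfrac{19}{18} to the remainder.
  remainder -\tfrac{5}{9}z - \tfrac{19}{18} ≠ 0; add k_3 = -\tfrac{5}{9}z - \tfrac{19}{18} to the basis.

The other S-polynomials (S(h_1,k_3), S(h_2,k_3)) all reduce to 0 modulo the current basis, so we have a Gröbner basis.
Inter-reduce: drop elements whose leading term is divisible by another's, tail-reduce, and make monic.
Reduced Gröbner basis: {x + \tfrac{11}{10}, z + \tfrac{19}{10}}.

Since the reduced bases disagree, the two ideals are not the same.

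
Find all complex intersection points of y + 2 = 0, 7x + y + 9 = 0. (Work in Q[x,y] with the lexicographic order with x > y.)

{(-1, -2)}

Compute a lex Gröbner basis by Buchberger's algorithm.
f_1 = y + 2, LT = y.
f_2 = 7x + y + 9, LT = x.

The S-polynomials (S(f_1,f_2)) all reduce to 0 modulo the current basis, so we have a Gröbner basis.
Inter-reduce: drop elements whose leading term is divisible by another's, tail-reduce, and make monic.
Reduced Gröbner basis: {x + 1, y + 2}.

Since the basis is lex-ordered, y + 2 is univariate in y. Its roots are {-2}. Back-substituting each root into the other basis elements fixes the other coordinates.
  y = -2: the earlier basis element becomes x + 1 = 0, giving x = -1 — point (-1, -2).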